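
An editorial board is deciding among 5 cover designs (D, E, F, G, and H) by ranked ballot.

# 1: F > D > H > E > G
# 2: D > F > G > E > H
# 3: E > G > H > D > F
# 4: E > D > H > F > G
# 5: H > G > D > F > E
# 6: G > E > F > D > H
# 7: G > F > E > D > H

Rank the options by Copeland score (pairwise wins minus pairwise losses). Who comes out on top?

Pairwise results:
  D vs E: E wins 4–3.
  D vs F: D wins 4–3.
  D vs G: G wins 4–3.
  D vs H: D wins 5–2.
  E vs F: F wins 4–3.
  E vs G: G wins 4–3.
  E vs H: E wins 5–2.
  F vs G: G wins 4–3.
  F vs H: F wins 4–3.
  G vs H: G wins 4–3.
Copeland scores (wins − losses):
  D: 2 − 2 = 0
  E: 2 − 2 = 0
  F: 2 − 2 = 0
  G: 4 − 0 = 4
  H: 0 − 4 = -4
G has the best Copeland score.

G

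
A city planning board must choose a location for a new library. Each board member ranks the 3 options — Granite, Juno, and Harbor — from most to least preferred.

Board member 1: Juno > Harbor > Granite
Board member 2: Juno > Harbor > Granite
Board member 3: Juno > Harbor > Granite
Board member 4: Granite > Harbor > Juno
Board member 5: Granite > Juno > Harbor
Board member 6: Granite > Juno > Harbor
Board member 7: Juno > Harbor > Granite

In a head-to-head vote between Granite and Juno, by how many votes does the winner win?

Ballots ranking Granite above Juno: 3.
Ballots ranking Juno above Granite: 4.
Juno wins 4–3, a margin of 1.

1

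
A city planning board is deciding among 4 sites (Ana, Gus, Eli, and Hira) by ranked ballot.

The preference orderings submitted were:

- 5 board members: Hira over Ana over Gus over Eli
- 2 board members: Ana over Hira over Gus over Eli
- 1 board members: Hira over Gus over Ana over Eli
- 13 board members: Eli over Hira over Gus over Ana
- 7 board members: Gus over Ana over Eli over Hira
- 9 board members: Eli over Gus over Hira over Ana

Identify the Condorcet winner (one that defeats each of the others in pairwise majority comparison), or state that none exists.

Eli

Head-to-head results (37 voters total):
Ana vs Gus: Gus wins 30–7.
Ana vs Eli: Eli wins 22–15.
Ana vs Hira: Hira wins 28–9.
Gus vs Eli: Eli wins 22–15.
Gus vs Hira: Hira wins 21–16.
Eli vs Hira: Eli wins 29–8.
Eli beats each rival — Ana (22–15), Gus (22–15), Hira (29–8) — so Eli is the Condorcet winner.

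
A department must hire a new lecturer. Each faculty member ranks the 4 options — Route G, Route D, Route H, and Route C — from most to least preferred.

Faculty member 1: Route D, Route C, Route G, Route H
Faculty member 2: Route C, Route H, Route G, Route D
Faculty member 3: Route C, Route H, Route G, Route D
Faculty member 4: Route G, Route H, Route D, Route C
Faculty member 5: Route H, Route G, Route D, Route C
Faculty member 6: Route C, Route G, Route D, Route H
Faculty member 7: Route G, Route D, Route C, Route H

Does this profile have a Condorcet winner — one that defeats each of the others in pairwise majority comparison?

No

Head-to-head results (7 voters total):
Route G vs Route D: Route G wins 6–1.
Route G vs Route H: Route G wins 4–3.
Route G vs Route C: Route C wins 4–3.
Route D vs Route H: Route H wins 4–3.
Route D vs Route C: Route D wins 4–3.
Route H vs Route C: Route C wins 5–2.
No candidate beats all others: Route G beats Route D beats Route C beats Route G, a majority cycle.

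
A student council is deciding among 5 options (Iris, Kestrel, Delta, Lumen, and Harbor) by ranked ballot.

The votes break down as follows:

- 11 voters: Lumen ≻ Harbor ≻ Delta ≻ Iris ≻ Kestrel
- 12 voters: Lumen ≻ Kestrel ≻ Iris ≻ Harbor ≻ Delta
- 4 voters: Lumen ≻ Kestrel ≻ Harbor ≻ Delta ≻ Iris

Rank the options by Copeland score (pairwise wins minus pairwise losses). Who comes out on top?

Pairwise results:
  Iris vs Kestrel: Kestrel wins 16–11.
  Iris vs Delta: Delta wins 15–12.
  Iris vs Lumen: Lumen wins 27–0.
  Iris vs Harbor: Harbor wins 15–12.
  Kestrel vs Delta: Kestrel wins 16–11.
  Kestrel vs Lumen: Lumen wins 27–0.
  Kestrel vs Harbor: Kestrel wins 16–11.
  Delta vs Lumen: Lumen wins 27–0.
  Delta vs Harbor: Harbor wins 27–0.
  Lumen vs Harbor: Lumen wins 27–0.
Copeland scores (wins − losses):
  Iris: 0 − 4 = -4
  Kestrel: 3 − 1 = 2
  Delta: 1 − 3 = -2
  Lumen: 4 − 0 = 4
  Harbor: 2 − 2 = 0
Lumen has the best Copeland score.

Lumen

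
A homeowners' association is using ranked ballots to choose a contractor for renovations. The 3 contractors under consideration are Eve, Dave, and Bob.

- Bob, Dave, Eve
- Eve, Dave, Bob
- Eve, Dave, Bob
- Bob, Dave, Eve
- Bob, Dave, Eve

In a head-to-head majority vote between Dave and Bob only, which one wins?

Bob

Ballots ranking Dave above Bob: 2.
Ballots ranking Bob above Dave: 3.
Bob wins the head-to-head, 3–2.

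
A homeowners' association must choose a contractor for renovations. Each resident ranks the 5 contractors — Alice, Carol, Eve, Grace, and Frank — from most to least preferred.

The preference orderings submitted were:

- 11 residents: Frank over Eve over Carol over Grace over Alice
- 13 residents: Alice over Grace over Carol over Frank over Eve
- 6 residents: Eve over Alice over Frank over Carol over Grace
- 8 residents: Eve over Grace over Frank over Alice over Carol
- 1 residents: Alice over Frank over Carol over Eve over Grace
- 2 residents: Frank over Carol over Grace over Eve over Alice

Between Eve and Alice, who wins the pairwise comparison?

Ballots ranking Eve above Alice: 11+6+8+2 = 27.
Ballots ranking Alice above Eve: 13+1 = 14.
Eve wins the head-to-head, 27–14.

Eve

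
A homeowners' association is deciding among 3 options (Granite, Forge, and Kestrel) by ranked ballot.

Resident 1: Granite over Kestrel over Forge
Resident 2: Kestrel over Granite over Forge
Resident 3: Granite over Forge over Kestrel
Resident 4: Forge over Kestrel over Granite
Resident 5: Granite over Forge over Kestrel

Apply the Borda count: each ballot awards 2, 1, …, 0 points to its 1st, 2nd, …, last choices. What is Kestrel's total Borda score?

4

Borda scores:
  Granite: 2 + 1 + 2 + 0 + 2 = 7
  Forge: 0 + 0 + 1 + 2 + 1 = 4
  Kestrel: 1 + 2 + 0 + 1 + 0 = 4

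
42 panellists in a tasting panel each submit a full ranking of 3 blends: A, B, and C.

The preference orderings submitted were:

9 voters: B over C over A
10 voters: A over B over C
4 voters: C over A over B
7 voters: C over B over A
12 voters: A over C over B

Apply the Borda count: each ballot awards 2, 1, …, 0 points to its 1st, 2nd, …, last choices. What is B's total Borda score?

35

Borda scores:
  A: 9·0 + 10·2 + 4·1 + 7·0 + 12·2 = 48
  B: 9·2 + 10·1 + 4·0 + 7·1 + 12·0 = 35
  C: 9·1 + 10·0 + 4·2 + 7·2 + 12·1 = 43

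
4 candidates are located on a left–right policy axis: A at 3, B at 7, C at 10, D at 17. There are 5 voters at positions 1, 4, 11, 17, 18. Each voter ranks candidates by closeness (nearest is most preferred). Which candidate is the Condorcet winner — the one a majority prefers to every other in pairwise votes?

C

With single-peaked preferences on a line, the Condorcet winner is the candidate closest to the median voter.
The median voter (position 11) is closest to C at 10.
Check: C vs B — voters closer to C: 3 of 5.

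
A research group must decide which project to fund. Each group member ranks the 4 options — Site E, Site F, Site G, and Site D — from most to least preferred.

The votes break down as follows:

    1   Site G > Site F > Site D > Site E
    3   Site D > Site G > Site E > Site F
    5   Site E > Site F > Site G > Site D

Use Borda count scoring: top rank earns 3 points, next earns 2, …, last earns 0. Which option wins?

Site E

Borda scores:
  Site E: 0 + 3·1 + 5·3 = 18
  Site F: 2 + 3·0 + 5·2 = 12
  Site G: 3 + 3·2 + 5·1 = 14
  Site D: 1 + 3·3 + 5·0 = 10
Site E has the highest total.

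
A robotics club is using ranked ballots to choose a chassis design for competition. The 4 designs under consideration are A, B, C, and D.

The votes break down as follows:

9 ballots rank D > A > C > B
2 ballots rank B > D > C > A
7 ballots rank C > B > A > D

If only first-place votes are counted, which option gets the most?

First-place vote totals:
  A: 0
  B: 2
  C: 7
  D: 9
D has the most first-place votes.

D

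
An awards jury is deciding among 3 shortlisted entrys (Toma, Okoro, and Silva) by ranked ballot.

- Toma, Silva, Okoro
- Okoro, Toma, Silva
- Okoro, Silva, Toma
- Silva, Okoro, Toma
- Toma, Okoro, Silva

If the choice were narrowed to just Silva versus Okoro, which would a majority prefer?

Okoro

Ballots ranking Silva above Okoro: 2.
Ballots ranking Okoro above Silva: 3.
Okoro wins the head-to-head, 3–2.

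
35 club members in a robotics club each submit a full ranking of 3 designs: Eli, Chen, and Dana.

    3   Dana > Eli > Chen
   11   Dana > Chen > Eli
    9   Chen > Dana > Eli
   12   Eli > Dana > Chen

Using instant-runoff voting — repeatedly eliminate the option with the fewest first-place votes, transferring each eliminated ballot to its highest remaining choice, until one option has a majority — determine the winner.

Round 1: Dana 14, Eli 12, Chen 9. Chen has the fewest and is eliminated.
Round 2: Dana 23, Eli 12. Dana has a majority.

Dana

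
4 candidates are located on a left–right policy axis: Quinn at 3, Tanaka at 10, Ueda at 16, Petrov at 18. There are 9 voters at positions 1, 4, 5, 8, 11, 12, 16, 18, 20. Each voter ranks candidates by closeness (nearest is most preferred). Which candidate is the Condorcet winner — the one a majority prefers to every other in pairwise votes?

Tanaka

With single-peaked preferences on a line, the Condorcet winner is the candidate closest to the median voter.
The median voter (position 11) is closest to Tanaka at 10.
Check: Tanaka vs Quinn — voters closer to Tanaka: 6 of 9.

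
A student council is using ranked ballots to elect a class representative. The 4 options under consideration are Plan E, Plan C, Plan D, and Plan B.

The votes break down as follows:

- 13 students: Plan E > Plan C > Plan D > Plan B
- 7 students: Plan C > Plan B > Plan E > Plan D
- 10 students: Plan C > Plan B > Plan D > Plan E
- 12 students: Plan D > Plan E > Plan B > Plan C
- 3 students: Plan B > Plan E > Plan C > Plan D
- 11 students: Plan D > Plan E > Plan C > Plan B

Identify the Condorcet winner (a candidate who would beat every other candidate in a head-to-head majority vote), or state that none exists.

None — there is no Condorcet winner

Head-to-head results (56 voters total):
Plan E vs Plan C: Plan E wins 39–17.
Plan E vs Plan D: Plan D wins 33–23.
Plan E vs Plan B: Plan E wins 36–20.
Plan C vs Plan D: Plan C wins 33–23.
Plan C vs Plan B: Plan C wins 41–15.
Plan D vs Plan B: Plan D wins 36–20.
No candidate beats all others: Plan E beats Plan C beats Plan D beats Plan E, a majority cycle.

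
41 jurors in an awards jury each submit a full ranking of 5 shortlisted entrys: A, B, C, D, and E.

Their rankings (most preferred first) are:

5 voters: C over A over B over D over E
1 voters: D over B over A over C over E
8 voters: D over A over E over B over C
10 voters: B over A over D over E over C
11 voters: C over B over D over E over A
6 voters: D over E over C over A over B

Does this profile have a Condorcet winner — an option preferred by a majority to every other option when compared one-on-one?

Head-to-head results (41 voters total):
A vs B: B wins 22–19.
A vs C: C wins 22–19.
A vs D: D wins 26–15.
A vs E: A wins 24–17.
B vs C: C wins 22–19.
B vs D: B wins 26–15.
B vs E: B wins 27–14.
C vs D: D wins 25–16.
C vs E: E wins 24–17.
D vs E: D wins 41–0.
No candidate beats all others: A beats E beats C beats A, a majority cycle.

No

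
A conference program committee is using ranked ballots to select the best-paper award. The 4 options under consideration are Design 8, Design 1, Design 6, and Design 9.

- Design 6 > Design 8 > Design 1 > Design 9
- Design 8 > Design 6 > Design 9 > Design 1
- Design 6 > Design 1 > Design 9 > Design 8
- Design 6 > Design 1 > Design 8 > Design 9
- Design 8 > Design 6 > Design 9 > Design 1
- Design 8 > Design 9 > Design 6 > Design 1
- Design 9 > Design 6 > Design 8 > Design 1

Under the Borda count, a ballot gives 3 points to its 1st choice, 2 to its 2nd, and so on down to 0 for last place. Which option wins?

Borda scores:
  Design 8: 2 + 3 + 0 + 1 + 3 + 3 + 1 = 13
  Design 1: 1 + 0 + 2 + 2 + 0 + 0 + 0 = 5
  Design 6: 3 + 2 + 3 + 3 + 2 + 1 + 2 = 16
  Design 9: 0 + 1 + 1 + 0 + 1 + 2 + 3 = 8
Design 6 has the highest total.

Design 6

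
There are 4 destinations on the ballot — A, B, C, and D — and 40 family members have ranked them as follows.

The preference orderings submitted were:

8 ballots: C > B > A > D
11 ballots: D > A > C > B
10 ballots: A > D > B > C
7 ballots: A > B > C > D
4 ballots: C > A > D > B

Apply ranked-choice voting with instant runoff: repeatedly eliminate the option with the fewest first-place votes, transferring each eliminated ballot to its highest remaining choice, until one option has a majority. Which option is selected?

Round 1: A 17, C 12, D 11, B 0. B has the fewest and is eliminated.
Round 2: A 17, C 12, D 11. D has the fewest and is eliminated.
Round 3: A 28, C 12. A has a majority.

A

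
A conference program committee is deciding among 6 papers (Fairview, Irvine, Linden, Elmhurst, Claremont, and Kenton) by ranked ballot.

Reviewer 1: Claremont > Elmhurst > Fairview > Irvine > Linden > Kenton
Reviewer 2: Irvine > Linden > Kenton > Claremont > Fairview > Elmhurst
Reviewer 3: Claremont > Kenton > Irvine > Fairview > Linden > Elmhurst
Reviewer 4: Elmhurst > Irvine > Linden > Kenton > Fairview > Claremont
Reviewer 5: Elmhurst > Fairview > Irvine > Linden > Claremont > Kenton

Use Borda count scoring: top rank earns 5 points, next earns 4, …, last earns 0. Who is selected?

Borda scores:
  Fairview: 3 + 1 + 2 + 1 + 4 = 11
  Irvine: 2 + 5 + 3 + 4 + 3 = 17
  Linden: 1 + 4 + 1 + 3 + 2 = 11
  Elmhurst: 4 + 0 + 0 + 5 + 5 = 14
  Claremont: 5 + 2 + 5 + 0 + 1 = 13
  Kenton: 0 + 3 + 4 + 2 + 0 = 9
Irvine has the highest total.

Irvine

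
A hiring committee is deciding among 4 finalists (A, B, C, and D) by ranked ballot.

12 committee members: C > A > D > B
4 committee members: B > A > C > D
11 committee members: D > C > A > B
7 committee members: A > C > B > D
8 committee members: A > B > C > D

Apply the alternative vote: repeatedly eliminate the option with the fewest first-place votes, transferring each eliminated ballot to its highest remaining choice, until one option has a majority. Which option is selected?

Round 1: A 15, C 12, D 11, B 4. B has the fewest and is eliminated.
Round 2: A 19, C 12, D 11. D has the fewest and is eliminated.
Round 3: C 23, A 19. C has a majority.

C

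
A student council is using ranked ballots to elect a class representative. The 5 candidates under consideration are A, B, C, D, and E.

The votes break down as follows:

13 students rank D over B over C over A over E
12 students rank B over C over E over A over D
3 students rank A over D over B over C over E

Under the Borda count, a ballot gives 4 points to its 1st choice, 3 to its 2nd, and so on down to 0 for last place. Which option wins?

Borda scores:
  A: 13·1 + 12·1 + 3·4 = 37
  B: 13·3 + 12·4 + 3·2 = 93
  C: 13·2 + 12·3 + 3·1 = 65
  D: 13·4 + 12·0 + 3·3 = 61
  E: 13·0 + 12·2 + 3·0 = 24
B has the highest total.

B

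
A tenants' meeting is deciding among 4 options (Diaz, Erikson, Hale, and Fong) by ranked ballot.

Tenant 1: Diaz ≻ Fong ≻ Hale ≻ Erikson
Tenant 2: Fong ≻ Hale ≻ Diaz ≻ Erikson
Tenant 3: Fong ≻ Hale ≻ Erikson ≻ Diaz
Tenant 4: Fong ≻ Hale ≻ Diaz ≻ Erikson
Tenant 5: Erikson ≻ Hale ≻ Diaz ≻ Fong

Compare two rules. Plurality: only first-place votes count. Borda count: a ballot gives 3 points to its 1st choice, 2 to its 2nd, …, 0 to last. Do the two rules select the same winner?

Yes

Plurality first-place counts: Diaz 1, Erikson 1, Hale 0, Fong 3 → Fong.
Borda totals: Diaz 6, Erikson 4, Hale 9, Fong 11 → Fong.
The two rules agree on Fong.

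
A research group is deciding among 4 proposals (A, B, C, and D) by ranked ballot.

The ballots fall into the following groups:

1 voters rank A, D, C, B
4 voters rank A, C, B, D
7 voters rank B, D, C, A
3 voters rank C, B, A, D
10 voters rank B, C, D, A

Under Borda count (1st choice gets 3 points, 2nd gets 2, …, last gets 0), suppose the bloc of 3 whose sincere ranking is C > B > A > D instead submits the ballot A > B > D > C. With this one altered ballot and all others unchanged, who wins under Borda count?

Borda totals with the altered ballot: A 24, B 61, C 36, D 29.
The winner is unchanged: still B.

B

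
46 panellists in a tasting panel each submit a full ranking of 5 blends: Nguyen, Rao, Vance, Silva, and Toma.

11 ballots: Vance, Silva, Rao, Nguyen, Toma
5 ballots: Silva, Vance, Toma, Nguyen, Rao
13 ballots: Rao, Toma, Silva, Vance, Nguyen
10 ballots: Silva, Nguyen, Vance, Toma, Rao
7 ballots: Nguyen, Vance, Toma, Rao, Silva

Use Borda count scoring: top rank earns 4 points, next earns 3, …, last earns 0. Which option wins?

Silva

Borda scores:
  Nguyen: 11·1 + 5·1 + 13·0 + 10·3 + 7·4 = 74
  Rao: 11·2 + 5·0 + 13·4 + 10·0 + 7·1 = 81
  Vance: 11·4 + 5·3 + 13·1 + 10·2 + 7·3 = 113
  Silva: 11·3 + 5·4 + 13·2 + 10·4 + 7·0 = 119
  Toma: 11·0 + 5·2 + 13·3 + 10·1 + 7·2 = 73
Silva has the highest total.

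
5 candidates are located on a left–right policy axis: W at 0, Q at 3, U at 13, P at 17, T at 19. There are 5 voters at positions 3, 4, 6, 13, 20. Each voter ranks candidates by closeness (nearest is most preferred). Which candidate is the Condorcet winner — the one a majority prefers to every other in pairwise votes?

With single-peaked preferences on a line, the Condorcet winner is the candidate closest to the median voter.
The median voter (position 6) is closest to Q at 3.
Check: Q vs W — voters closer to Q: 5 of 5.

Q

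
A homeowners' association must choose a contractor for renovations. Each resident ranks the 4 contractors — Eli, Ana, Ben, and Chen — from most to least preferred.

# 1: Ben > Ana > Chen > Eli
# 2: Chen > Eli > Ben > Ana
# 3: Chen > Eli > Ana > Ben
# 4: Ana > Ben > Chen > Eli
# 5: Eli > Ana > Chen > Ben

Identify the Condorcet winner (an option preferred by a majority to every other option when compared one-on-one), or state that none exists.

No Condorcet winner

Head-to-head results (5 voters total):
Eli vs Ana: Eli wins 3–2.
Eli vs Ben: Eli wins 3–2.
Eli vs Chen: Chen wins 4–1.
Ana vs Ben: Ana wins 3–2.
Ana vs Chen: Ana wins 3–2.
Ben vs Chen: Chen wins 3–2.
No candidate beats all others: Eli beats Ana beats Chen beats Eli, a majority cycle.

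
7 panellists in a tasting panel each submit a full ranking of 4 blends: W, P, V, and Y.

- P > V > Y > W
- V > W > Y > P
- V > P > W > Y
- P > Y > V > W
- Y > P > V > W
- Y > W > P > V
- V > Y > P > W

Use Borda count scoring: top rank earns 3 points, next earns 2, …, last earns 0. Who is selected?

Borda scores:
  W: 0 + 2 + 1 + 0 + 0 + 2 + 0 = 5
  P: 3 + 0 + 2 + 3 + 2 + 1 + 1 = 12
  V: 2 + 3 + 3 + 1 + 1 + 0 + 3 = 13
  Y: 1 + 1 + 0 + 2 + 3 + 3 + 2 = 12
V has the highest total.

V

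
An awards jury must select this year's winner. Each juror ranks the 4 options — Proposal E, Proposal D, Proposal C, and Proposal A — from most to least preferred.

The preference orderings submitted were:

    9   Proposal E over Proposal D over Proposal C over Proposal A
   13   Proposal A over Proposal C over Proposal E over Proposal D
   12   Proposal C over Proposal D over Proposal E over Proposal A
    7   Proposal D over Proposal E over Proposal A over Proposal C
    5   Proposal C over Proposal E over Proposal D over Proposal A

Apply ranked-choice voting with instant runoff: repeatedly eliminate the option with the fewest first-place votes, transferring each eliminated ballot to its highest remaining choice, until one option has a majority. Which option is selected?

Round 1: Proposal C 17, Proposal A 13, Proposal E 9, Proposal D 7. Proposal D has the fewest and is eliminated.
Round 2: Proposal C 17, Proposal E 16, Proposal A 13. Proposal A has the fewest and is eliminated.
Round 3: Proposal C 30, Proposal E 16. Proposal C has a majority.

Proposal C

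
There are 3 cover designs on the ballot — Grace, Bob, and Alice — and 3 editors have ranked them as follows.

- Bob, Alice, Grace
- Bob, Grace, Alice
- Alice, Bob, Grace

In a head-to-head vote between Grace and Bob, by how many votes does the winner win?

3

Ballots ranking Grace above Bob: 0.
Ballots ranking Bob above Grace: 3.
Bob wins 3–0, a margin of 3.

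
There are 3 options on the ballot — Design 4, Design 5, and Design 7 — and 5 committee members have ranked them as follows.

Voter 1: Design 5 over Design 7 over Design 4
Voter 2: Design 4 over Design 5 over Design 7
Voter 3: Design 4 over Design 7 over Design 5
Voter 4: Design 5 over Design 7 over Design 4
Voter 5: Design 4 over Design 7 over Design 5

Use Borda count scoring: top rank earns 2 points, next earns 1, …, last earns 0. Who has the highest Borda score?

Design 4

Borda scores:
  Design 4: 0 + 2 + 2 + 0 + 2 = 6
  Design 5: 2 + 1 + 0 + 2 + 0 = 5
  Design 7: 1 + 0 + 1 + 1 + 1 = 4
Design 4 has the highest total.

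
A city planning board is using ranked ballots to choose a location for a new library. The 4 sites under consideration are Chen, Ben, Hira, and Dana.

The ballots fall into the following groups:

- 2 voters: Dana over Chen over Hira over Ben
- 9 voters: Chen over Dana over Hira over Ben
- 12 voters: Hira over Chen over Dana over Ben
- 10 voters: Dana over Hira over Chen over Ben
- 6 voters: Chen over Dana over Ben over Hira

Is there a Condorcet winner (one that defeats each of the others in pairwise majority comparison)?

Head-to-head results (39 voters total):
Chen vs Ben: Chen wins 39–0.
Chen vs Hira: Hira wins 22–17.
Chen vs Dana: Chen wins 27–12.
Ben vs Hira: Hira wins 33–6.
Ben vs Dana: Dana wins 39–0.
Hira vs Dana: Dana wins 27–12.
No candidate beats all others: Chen beats Dana beats Hira beats Chen, a majority cycle.

No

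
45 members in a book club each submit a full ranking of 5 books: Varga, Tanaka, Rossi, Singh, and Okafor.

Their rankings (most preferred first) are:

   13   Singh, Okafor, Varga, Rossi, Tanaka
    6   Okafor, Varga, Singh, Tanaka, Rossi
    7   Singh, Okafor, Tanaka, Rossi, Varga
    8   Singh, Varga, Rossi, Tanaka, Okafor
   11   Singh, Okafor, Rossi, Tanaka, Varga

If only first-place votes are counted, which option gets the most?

First-place vote totals:
  Varga: 0
  Tanaka: 0
  Rossi: 0
  Singh: 39
  Okafor: 6
Singh has the most first-place votes.

Singh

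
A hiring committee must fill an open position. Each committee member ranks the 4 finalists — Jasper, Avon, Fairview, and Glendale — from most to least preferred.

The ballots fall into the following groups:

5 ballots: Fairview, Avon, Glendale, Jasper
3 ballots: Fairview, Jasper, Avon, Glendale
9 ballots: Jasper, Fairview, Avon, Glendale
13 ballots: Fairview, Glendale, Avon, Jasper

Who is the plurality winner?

Fairview

First-place vote totals:
  Jasper: 9
  Avon: 0
  Fairview: 21
  Glendale: 0
Fairview has the most first-place votes.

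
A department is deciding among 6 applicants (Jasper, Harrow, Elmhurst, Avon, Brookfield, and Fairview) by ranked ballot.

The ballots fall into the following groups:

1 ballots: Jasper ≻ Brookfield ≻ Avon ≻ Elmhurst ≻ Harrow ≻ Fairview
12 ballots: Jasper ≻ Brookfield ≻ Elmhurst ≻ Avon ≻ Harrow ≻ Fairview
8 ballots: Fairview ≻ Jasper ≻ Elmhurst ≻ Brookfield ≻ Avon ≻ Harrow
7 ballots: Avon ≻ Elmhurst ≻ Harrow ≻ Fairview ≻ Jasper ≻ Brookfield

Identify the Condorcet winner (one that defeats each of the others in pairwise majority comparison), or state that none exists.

No Condorcet winner

Head-to-head results (28 voters total):
Jasper vs Harrow: Jasper wins 21–7.
Jasper vs Elmhurst: Jasper wins 21–7.
Jasper vs Avon: Jasper wins 21–7.
Jasper vs Brookfield: Jasper wins 28–0.
Jasper vs Fairview: Fairview wins 15–13.
Harrow vs Elmhurst: Elmhurst wins 28–0.
Harrow vs Avon: Avon wins 28–0.
Harrow vs Brookfield: Brookfield wins 21–7.
Harrow vs Fairview: Harrow wins 20–8.
Elmhurst vs Avon: Elmhurst wins 20–8.
Elmhurst vs Brookfield: Elmhurst wins 15–13.
Elmhurst vs Fairview: Elmhurst wins 20–8.
Avon vs Brookfield: Brookfield wins 21–7.
Avon vs Fairview: Avon wins 20–8.
Brookfield vs Fairview: Fairview wins 15–13.
No candidate beats all others: Jasper beats Harrow beats Fairview beats Jasper, a majority cycle.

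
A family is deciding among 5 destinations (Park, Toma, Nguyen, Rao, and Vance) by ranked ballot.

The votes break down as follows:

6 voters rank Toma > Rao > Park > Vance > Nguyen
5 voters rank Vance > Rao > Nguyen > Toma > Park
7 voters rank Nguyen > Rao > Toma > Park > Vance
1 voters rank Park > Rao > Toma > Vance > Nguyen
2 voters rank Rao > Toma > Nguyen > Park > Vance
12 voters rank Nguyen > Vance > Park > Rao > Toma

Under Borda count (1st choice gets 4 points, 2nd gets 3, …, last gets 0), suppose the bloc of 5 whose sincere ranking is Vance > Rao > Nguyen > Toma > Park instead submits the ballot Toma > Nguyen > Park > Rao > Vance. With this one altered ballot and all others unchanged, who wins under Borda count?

Nguyen

Borda totals with the altered ballot: Park 59, Toma 66, Nguyen 95, Rao 67, Vance 43.
The winner is unchanged: still Nguyen.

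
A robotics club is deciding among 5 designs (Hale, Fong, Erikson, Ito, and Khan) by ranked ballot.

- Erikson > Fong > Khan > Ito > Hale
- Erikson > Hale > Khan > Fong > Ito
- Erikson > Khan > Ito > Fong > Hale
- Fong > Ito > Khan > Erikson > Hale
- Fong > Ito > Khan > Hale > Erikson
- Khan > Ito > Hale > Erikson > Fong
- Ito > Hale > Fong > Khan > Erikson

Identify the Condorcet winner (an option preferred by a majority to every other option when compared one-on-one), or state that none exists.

Head-to-head results (7 voters total):
Hale vs Fong: Fong wins 4–3.
Hale vs Erikson: Erikson wins 4–3.
Hale vs Ito: Ito wins 6–1.
Hale vs Khan: Khan wins 5–2.
Fong vs Erikson: Erikson wins 4–3.
Fong vs Ito: Fong wins 4–3.
Fong vs Khan: Fong wins 4–3.
Erikson vs Ito: Ito wins 4–3.
Erikson vs Khan: Khan wins 4–3.
Ito vs Khan: Khan wins 4–3.
No candidate beats all others: Fong beats Ito beats Erikson beats Fong, a majority cycle.

None — there is no Condorcet winner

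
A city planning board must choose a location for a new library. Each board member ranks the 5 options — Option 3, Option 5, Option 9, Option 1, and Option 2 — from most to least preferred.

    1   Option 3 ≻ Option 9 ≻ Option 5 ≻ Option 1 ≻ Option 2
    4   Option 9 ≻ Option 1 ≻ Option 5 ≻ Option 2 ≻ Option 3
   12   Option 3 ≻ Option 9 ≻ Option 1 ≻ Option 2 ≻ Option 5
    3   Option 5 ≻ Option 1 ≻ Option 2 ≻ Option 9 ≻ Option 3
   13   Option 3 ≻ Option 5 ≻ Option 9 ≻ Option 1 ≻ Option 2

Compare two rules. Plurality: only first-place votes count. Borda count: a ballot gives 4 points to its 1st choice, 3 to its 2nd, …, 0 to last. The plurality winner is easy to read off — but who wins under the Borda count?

Plurality first-place counts: Option 3 26, Option 5 3, Option 9 4, Option 1 0, Option 2 0 → Option 3.
Borda totals: Option 3 104, Option 5 61, Option 9 84, Option 1 59, Option 2 22 → Option 3.

Option 3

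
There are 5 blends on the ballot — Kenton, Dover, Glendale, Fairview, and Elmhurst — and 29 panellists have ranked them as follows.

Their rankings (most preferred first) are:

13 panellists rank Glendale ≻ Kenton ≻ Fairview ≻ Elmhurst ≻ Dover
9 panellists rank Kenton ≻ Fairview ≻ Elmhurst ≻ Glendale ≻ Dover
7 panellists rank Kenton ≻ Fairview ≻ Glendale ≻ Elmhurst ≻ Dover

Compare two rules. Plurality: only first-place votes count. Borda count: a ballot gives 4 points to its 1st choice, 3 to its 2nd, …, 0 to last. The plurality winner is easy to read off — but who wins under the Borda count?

Plurality first-place counts: Kenton 16, Dover 0, Glendale 13, Fairview 0, Elmhurst 0 → Kenton.
Borda totals: Kenton 103, Dover 0, Glendale 75, Fairview 74, Elmhurst 38 → Kenton.

Kenton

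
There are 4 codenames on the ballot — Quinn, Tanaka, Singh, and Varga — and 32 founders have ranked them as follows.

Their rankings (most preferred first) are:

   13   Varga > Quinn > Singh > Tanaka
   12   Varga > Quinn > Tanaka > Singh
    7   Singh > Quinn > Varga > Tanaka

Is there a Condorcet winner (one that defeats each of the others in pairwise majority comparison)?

Yes

Head-to-head results (32 voters total):
Quinn vs Tanaka: Quinn wins 32–0.
Quinn vs Singh: Quinn wins 25–7.
Quinn vs Varga: Varga wins 25–7.
Tanaka vs Singh: Singh wins 20–12.
Tanaka vs Varga: Varga wins 32–0.
Singh vs Varga: Varga wins 25–7.
Varga beats each rival — Quinn (25–7), Tanaka (32–0), Singh (25–7) — so Varga is the Condorcet winner.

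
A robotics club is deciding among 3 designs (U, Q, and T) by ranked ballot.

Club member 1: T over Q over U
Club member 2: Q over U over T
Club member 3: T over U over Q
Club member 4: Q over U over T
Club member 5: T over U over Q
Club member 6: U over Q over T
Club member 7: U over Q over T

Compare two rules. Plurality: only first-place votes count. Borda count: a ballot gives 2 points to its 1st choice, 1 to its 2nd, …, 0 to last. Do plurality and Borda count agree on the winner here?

Plurality first-place counts: U 2, Q 2, T 3 → T.
Borda totals: U 8, Q 7, T 6 → U.
The two rules disagree: plurality picks T, Borda picks U.

No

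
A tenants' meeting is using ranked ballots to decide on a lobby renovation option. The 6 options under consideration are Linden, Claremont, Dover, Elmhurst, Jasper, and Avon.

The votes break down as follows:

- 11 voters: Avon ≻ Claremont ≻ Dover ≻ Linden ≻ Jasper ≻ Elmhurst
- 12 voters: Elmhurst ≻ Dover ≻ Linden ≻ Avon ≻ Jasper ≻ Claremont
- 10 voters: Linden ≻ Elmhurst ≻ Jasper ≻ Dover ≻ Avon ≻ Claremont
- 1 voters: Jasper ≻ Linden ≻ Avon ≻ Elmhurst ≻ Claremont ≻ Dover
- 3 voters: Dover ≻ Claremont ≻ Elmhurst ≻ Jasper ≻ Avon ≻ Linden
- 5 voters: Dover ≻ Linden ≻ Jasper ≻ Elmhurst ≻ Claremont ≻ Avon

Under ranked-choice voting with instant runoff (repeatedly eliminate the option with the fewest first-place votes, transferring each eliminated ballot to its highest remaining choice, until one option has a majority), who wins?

Round 1: Elmhurst 12, Avon 11, Linden 10, Dover 8, Jasper 1, Claremont 0. Claremont has the fewest and is eliminated.
Round 2: Elmhurst 12, Avon 11, Linden 10, Dover 8, Jasper 1. Jasper has the fewest and is eliminated.
Round 3: Elmhurst 12, Linden 11, Avon 11, Dover 8. Dover has the fewest and is eliminated.
Round 4: Linden 16, Elmhurst 15, Avon 11. Avon has the fewest and is eliminated.
Round 5: Linden 27, Elmhurst 15. Linden has a majority.

Linden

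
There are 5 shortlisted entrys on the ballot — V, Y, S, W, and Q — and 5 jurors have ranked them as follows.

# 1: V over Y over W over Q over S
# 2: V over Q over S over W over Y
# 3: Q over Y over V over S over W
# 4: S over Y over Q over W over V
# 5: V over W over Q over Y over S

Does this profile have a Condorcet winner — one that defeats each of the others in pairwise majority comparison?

Yes

Head-to-head results (5 voters total):
V vs Y: V wins 3–2.
V vs S: V wins 4–1.
V vs W: V wins 4–1.
V vs Q: V wins 3–2.
Y vs S: Y wins 3–2.
Y vs W: Y wins 3–2.
Y vs Q: Q wins 3–2.
S vs W: S wins 3–2.
S vs Q: Q wins 4–1.
W vs Q: Q wins 3–2.
V beats each rival — Y (3–2), S (4–1), W (4–1), Q (3–2) — so V is the Condorcet winner.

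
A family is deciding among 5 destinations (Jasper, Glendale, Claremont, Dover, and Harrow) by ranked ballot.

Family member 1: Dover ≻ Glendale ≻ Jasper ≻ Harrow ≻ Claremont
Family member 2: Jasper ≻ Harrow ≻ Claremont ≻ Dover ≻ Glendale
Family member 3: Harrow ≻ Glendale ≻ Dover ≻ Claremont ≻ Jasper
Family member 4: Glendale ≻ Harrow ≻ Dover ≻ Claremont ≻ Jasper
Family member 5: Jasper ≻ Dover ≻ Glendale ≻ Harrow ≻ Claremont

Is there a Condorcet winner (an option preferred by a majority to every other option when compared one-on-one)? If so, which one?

There is no Condorcet winner

Head-to-head results (5 voters total):
Jasper vs Glendale: Glendale wins 3–2.
Jasper vs Claremont: Jasper wins 3–2.
Jasper vs Dover: Dover wins 3–2.
Jasper vs Harrow: Jasper wins 3–2.
Glendale vs Claremont: Glendale wins 4–1.
Glendale vs Dover: Dover wins 3–2.
Glendale vs Harrow: Glendale wins 3–2.
Claremont vs Dover: Dover wins 4–1.
Claremont vs Harrow: Harrow wins 5–0.
Dover vs Harrow: Harrow wins 3–2.
No candidate beats all others: Jasper beats Harrow beats Dover beats Jasper, a majority cycle.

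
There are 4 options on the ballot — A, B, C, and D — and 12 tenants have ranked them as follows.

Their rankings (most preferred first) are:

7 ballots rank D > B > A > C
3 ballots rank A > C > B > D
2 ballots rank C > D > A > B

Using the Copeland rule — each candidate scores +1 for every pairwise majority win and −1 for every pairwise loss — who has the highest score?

Pairwise results:
  A vs B: B wins 7–5.
  A vs C: A wins 10–2.
  A vs D: D wins 9–3.
  B vs C: B wins 7–5.
  B vs D: D wins 9–3.
  C vs D: D wins 7–5.
Copeland scores (wins − losses):
  A: 1 − 2 = -1
  B: 2 − 1 = 1
  C: 0 − 3 = -3
  D: 3 − 0 = 3
D has the best Copeland score.

D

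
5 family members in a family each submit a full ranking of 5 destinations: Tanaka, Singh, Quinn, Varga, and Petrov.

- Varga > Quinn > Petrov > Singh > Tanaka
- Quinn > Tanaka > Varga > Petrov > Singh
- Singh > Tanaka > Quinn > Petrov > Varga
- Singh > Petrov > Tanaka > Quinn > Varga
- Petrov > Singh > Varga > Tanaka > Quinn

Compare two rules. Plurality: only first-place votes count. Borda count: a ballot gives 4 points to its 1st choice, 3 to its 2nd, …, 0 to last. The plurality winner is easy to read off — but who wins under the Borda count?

Plurality first-place counts: Tanaka 0, Singh 2, Quinn 1, Varga 1, Petrov 1 → Singh.
Borda totals: Tanaka 9, Singh 12, Quinn 10, Varga 8, Petrov 11 → Singh.

Singh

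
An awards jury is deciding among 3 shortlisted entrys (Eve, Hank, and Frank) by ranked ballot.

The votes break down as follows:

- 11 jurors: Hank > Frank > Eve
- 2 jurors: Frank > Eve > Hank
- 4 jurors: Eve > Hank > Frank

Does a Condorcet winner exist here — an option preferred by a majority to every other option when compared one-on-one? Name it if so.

Hank

Head-to-head results (17 voters total):
Eve vs Hank: Hank wins 11–6.
Eve vs Frank: Frank wins 13–4.
Hank vs Frank: Hank wins 15–2.
Hank beats each rival — Eve (11–6), Frank (15–2) — so Hank is the Condorcet winner.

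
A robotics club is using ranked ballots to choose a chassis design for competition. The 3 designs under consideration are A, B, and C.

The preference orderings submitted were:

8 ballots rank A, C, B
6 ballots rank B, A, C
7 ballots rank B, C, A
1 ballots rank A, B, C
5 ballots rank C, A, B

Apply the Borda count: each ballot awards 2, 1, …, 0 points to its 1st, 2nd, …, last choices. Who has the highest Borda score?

A

Borda scores:
  A: 8·2 + 6·1 + 7·0 + 2 + 5·1 = 29
  B: 8·0 + 6·2 + 7·2 + 1 + 5·0 = 27
  C: 8·1 + 6·0 + 7·1 + 0 + 5·2 = 25
A has the highest total.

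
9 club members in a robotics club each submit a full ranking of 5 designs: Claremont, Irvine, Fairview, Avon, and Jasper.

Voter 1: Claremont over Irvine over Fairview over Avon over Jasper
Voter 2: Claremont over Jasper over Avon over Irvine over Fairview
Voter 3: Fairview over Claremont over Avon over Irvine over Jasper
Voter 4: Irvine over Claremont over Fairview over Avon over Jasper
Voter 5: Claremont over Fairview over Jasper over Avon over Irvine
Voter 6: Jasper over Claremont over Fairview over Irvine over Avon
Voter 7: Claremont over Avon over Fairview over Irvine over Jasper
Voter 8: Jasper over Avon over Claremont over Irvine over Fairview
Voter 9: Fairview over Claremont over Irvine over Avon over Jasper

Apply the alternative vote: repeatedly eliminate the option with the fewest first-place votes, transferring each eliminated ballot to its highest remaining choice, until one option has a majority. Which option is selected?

Claremont

Round 1: Claremont 4, Fairview 2, Jasper 2, Irvine 1, Avon 0. Avon has the fewest and is eliminated.
Round 2: Claremont 4, Fairview 2, Jasper 2, Irvine 1. Irvine has the fewest and is eliminated.
Round 3: Claremont 5, Fairview 2, Jasper 2. Claremont has a majority.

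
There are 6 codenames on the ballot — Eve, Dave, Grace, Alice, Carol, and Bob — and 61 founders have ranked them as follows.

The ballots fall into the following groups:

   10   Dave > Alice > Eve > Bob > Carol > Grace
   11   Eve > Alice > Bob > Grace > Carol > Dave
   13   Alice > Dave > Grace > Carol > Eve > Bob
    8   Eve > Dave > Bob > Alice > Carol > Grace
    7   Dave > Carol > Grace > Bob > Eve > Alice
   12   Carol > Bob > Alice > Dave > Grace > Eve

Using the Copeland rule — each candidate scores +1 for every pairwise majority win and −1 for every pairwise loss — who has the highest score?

Alice

Pairwise results:
  Eve vs Dave: Dave wins 42–19.
  Eve vs Grace: Grace wins 32–29.
  Eve vs Alice: Alice wins 35–26.
  Eve vs Carol: Carol wins 32–29.
  Eve vs Bob: Eve wins 42–19.
  Dave vs Grace: Dave wins 50–11.
  Dave vs Alice: Alice wins 36–25.
  Dave vs Carol: Dave wins 38–23.
  Dave vs Bob: Dave wins 38–23.
  Grace vs Alice: Alice wins 54–7.
  Grace vs Carol: Carol wins 37–24.
  Grace vs Bob: Bob wins 41–20.
  Alice vs Carol: Alice wins 42–19.
  Alice vs Bob: Alice wins 34–27.
  Carol vs Bob: Carol wins 32–29.
Copeland scores (wins − losses):
  Eve: 1 − 4 = -3
  Dave: 4 − 1 = 3
  Grace: 1 − 4 = -3
  Alice: 5 − 0 = 5
  Carol: 3 − 2 = 1
  Bob: 1 − 4 = -3
Alice has the best Copeland score.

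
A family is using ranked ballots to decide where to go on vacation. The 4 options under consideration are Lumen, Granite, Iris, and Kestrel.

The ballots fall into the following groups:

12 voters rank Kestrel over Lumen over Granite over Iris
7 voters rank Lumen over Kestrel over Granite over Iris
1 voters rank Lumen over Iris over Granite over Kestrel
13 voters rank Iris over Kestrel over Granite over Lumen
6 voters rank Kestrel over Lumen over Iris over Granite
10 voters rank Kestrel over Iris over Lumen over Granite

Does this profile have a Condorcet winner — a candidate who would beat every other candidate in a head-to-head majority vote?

Head-to-head results (49 voters total):
Lumen vs Granite: Lumen wins 36–13.
Lumen vs Iris: Lumen wins 26–23.
Lumen vs Kestrel: Kestrel wins 41–8.
Granite vs Iris: Iris wins 30–19.
Granite vs Kestrel: Kestrel wins 48–1.
Iris vs Kestrel: Kestrel wins 35–14.
Kestrel beats each rival — Lumen (41–8), Granite (48–1), Iris (35–14) — so Kestrel is the Condorcet winner.

Yes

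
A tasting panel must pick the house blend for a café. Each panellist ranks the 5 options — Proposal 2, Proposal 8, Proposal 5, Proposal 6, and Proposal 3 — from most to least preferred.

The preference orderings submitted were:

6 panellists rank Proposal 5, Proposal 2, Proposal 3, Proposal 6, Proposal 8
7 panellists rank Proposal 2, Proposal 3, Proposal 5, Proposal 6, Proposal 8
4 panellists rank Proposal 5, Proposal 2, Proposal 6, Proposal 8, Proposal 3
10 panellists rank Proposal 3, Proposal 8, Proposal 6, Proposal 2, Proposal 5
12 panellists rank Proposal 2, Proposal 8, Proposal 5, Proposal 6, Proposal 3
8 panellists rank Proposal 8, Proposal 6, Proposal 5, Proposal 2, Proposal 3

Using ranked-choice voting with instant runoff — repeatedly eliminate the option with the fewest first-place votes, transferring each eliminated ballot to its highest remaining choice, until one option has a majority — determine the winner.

Round 1: Proposal 2 19, Proposal 5 10, Proposal 3 10, Proposal 8 8, Proposal 6 0. Proposal 6 has the fewest and is eliminated.
Round 2: Proposal 2 19, Proposal 5 10, Proposal 3 10, Proposal 8 8. Proposal 8 has the fewest and is eliminated.
Round 3: Proposal 2 19, Proposal 5 18, Proposal 3 10. Proposal 3 has the fewest and is eliminated.
Round 4: Proposal 2 29, Proposal 5 18. Proposal 2 has a majority.

Proposal 2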